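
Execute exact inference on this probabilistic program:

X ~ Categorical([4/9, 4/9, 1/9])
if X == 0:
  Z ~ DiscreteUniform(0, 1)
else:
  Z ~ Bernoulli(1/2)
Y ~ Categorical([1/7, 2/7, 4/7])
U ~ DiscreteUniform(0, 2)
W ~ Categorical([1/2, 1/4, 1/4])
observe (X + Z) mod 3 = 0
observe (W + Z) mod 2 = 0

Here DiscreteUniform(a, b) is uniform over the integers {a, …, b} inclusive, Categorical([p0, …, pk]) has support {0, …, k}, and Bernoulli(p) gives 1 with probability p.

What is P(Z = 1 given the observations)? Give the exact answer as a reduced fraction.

Enumerate traces; 27 have nonzero weight after conditioning:
  (X=0, Z=0, Y=0, U=0, W=0) weight 1/189
  (X=0, Z=0, Y=0, U=0, W=2) weight 1/378
  (X=0, Z=0, Y=0, U=1, W=0) weight 1/189
  (X=0, Z=0, Y=0, U=1, W=2) weight 1/378
  (X=0, Z=0, Y=0, U=2, W=0) weight 1/189
  (X=0, Z=0, Y=0, U=2, W=2) weight 1/378
  (X=0, Z=0, Y=1, U=0, W=0) weight 2/189
  (X=0, Z=0, Y=1, U=0, W=2) weight 1/189
  (X=2, Z=1, Y=0, U=0, W=1) weight 1/1512
  … 18 more
Group by Z:
  weight(Z=0) = 1/6
  weight(Z=1) = 1/72
Total weight = 1/6 + 1/72 = 13/72
P(Z=0 | obs) = 1/6 / 13/72 = 12/13
P(Z=1 | obs) = 1/72 / 13/72 = 1/13

P(Z = 1 | obs) = 1/13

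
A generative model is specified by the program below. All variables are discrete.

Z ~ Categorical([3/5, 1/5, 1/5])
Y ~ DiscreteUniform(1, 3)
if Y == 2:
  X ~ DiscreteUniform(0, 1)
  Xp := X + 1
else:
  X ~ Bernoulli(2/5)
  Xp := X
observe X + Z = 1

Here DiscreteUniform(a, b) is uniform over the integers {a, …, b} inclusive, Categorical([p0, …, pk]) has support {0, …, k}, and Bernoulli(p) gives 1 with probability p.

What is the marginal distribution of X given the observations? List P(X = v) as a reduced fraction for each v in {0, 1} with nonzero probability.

Enumerate traces; 6 have nonzero weight after conditioning:
  (Z=0, Y=1, X=1) weight 2/25
  (Z=0, Y=2, X=1) weight 1/10
  (Z=0, Y=3, X=1) weight 2/25
  (Z=1, Y=1, X=0) weight 1/25
  (Z=1, Y=2, X=0) weight 1/30
  (Z=1, Y=3, X=0) weight 1/25
Group by X:
  weight(X=0) = 17/150
  weight(X=1) = 13/50
Total weight = 17/150 + 13/50 = 28/75
P(X=0 | obs) = 17/150 / 28/75 = 17/56
P(X=1 | obs) = 13/50 / 28/75 = 39/56

P(X=0) = 17/56, P(X=1) = 39/56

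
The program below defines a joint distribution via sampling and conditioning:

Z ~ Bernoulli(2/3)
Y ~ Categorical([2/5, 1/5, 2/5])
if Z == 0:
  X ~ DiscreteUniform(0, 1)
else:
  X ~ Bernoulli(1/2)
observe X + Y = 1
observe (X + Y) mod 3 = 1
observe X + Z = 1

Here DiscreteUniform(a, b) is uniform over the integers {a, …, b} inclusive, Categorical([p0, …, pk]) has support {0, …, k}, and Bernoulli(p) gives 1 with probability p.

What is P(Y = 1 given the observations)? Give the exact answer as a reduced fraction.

Enumerate traces; 2 have nonzero weight after conditioning:
  (Z=0, Y=0, X=1) weight 1/15
  (Z=1, Y=1, X=0) weight 1/15
Group by Y:
  weight(Y=0) = 1/15
  weight(Y=1) = 1/15
Total weight = 1/15 + 1/15 = 2/15
P(Y=0 | obs) = 1/15 / 2/15 = 1/2
P(Y=1 | obs) = 1/15 / 2/15 = 1/2

P(Y = 1 | obs) = 1/2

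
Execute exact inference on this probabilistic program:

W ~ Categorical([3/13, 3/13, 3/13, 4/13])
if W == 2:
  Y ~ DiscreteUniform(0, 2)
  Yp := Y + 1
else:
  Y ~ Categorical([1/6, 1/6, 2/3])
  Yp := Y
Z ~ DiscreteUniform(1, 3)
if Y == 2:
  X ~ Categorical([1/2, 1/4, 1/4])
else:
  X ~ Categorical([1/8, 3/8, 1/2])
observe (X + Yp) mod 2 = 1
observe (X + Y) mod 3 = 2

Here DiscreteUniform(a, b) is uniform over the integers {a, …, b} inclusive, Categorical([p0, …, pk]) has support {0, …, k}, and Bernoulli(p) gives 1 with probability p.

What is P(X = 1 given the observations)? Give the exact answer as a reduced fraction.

Enumerate traces; 9 have nonzero weight after conditioning:
  (W=2, Y=0, Z=1, X=2) weight 1/78
  (W=2, Y=0, Z=2, X=2) weight 1/78
  (W=2, Y=0, Z=3, X=2) weight 1/78
  (W=2, Y=1, Z=1, X=1) weight 1/104
  (W=2, Y=1, Z=2, X=1) weight 1/104
  (W=2, Y=1, Z=3, X=1) weight 1/104
  (W=2, Y=2, Z=1, X=0) weight 1/78
  (W=2, Y=2, Z=2, X=0) weight 1/78
  … 1 more
Group by X:
  weight(X=0) = 1/26
  weight(X=1) = 3/104
  weight(X=2) = 1/26
Total weight = 1/26 + 3/104 + 1/26 = 11/104
P(X=0 | obs) = 1/26 / 11/104 = 4/11
P(X=1 | obs) = 3/104 / 11/104 = 3/11
P(X=2 | obs) = 1/26 / 11/104 = 4/11

P(X = 1 | obs) = 3/11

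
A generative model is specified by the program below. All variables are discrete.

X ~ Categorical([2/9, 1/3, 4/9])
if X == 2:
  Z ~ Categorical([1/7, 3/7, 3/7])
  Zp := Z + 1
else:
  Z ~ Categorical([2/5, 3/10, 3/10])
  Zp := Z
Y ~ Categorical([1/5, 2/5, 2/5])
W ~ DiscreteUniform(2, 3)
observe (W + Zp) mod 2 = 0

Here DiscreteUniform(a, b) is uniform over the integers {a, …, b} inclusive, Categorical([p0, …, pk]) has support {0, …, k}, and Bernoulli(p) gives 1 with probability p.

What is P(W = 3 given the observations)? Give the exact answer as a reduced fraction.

Enumerate traces; 27 have nonzero weight after conditioning:
  (X=0, Z=0, Y=0, W=2) weight 2/225
  (X=0, Z=0, Y=1, W=2) weight 4/225
  (X=0, Z=0, Y=2, W=2) weight 4/225
  (X=0, Z=1, Y=0, W=3) weight 1/150
  (X=0, Z=1, Y=1, W=3) weight 1/75
  (X=0, Z=1, Y=2, W=3) weight 1/75
  (X=0, Z=2, Y=0, W=2) weight 1/150
  (X=0, Z=2, Y=1, W=2) weight 1/75
  … 19 more
Group by W:
  weight(W=2) = 73/252
  weight(W=3) = 53/252
Total weight = 73/252 + 53/252 = 1/2
P(W=2 | obs) = 73/252 / 1/2 = 73/126
P(W=3 | obs) = 53/252 / 1/2 = 53/126

P(W = 3 | obs) = 53/126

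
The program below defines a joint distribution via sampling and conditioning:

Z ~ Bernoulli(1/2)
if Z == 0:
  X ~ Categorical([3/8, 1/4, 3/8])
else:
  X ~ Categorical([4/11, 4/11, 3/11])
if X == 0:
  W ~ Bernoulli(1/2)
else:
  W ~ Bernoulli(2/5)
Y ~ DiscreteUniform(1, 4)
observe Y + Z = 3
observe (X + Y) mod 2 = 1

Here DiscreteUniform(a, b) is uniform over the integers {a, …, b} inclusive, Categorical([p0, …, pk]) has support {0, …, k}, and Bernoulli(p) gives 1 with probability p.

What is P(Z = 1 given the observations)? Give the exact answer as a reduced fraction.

Enumerate traces; 6 have nonzero weight after conditioning:
  (Z=0, X=0, W=0, Y=3) weight 3/128
  (Z=0, X=0, W=1, Y=3) weight 3/128
  (Z=0, X=2, W=0, Y=3) weight 9/320
  (Z=0, X=2, W=1, Y=3) weight 3/160
  (Z=1, X=1, W=0, Y=2) weight 3/110
  (Z=1, X=1, W=1, Y=2) weight 1/55
Group by Z:
  weight(Z=0) = 3/32
  weight(Z=1) = 1/22
Total weight = 3/32 + 1/22 = 49/352
P(Z=0 | obs) = 3/32 / 49/352 = 33/49
P(Z=1 | obs) = 1/22 / 49/352 = 16/49

P(Z = 1 | obs) = 16/49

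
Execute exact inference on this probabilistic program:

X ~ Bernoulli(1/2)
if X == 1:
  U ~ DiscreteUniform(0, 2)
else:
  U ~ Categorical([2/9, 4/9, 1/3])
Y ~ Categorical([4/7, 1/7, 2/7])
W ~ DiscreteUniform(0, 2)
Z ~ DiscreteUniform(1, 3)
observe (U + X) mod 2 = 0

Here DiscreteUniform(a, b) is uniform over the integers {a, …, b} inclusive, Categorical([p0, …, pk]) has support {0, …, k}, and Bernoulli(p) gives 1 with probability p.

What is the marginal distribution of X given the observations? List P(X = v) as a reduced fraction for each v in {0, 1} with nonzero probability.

Enumerate traces; 81 have nonzero weight after conditioning:
  (X=0, U=0, Y=0, W=0, Z=1) weight 4/567
  (X=0, U=0, Y=0, W=0, Z=2) weight 4/567
  (X=0, U=0, Y=0, W=0, Z=3) weight 4/567
  (X=0, U=0, Y=0, W=1, Z=1) weight 4/567
  (X=0, U=0, Y=0, W=1, Z=2) weight 4/567
  (X=0, U=0, Y=0, W=1, Z=3) weight 4/567
  (X=0, U=0, Y=0, W=2, Z=1) weight 4/567
  (X=0, U=0, Y=0, W=2, Z=2) weight 4/567
  (X=1, U=1, Y=0, W=0, Z=1) weight 2/189
  … 72 more
Group by X:
  weight(X=0) = 5/18
  weight(X=1) = 1/6
Total weight = 5/18 + 1/6 = 4/9
P(X=0 | obs) = 5/18 / 4/9 = 5/8
P(X=1 | obs) = 1/6 / 4/9 = 3/8

P(X=0) = 5/8, P(X=1) = 3/8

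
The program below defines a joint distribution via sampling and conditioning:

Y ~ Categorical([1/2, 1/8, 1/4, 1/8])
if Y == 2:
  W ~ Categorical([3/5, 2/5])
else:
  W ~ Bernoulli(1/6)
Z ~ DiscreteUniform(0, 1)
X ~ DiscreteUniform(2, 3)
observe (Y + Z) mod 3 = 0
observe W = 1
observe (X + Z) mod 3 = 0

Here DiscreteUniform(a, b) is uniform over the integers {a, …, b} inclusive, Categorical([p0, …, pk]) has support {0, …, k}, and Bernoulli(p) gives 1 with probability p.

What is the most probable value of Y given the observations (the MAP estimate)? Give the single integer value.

Enumerate traces; 3 have nonzero weight after conditioning:
  (Y=0, W=1, Z=0, X=3) weight 1/48
  (Y=2, W=1, Z=1, X=2) weight 1/40
  (Y=3, W=1, Z=0, X=3) weight 1/192
Group by Y:
  weight(Y=0) = 1/48
  weight(Y=2) = 1/40
  weight(Y=3) = 1/192
Total weight = 1/48 + 1/40 + 1/192 = 49/960
P(Y=0 | obs) = 1/48 / 49/960 = 20/49
P(Y=2 | obs) = 1/40 / 49/960 = 24/49
P(Y=3 | obs) = 1/192 / 49/960 = 5/49
argmax = 2

argmax_v P(Y = v | obs) = 2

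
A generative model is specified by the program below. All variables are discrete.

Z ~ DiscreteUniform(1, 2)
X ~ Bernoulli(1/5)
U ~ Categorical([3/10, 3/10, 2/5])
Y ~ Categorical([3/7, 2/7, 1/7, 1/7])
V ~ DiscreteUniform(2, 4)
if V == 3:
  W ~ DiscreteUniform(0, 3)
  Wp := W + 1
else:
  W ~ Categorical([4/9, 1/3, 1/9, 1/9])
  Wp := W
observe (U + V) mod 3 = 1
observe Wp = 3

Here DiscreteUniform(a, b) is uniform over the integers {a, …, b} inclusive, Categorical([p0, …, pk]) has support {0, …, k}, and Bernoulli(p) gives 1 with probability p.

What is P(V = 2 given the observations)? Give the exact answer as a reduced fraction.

Enumerate traces; 48 have nonzero weight after conditioning:
  (Z=1, X=0, U=0, Y=0, V=4, W=3) weight 1/525
  (Z=1, X=0, U=0, Y=1, V=4, W=3) weight 2/1575
  (Z=1, X=0, U=0, Y=2, V=4, W=3) weight 1/1575
  (Z=1, X=0, U=0, Y=3, V=4, W=3) weight 1/1575
  (Z=1, X=0, U=1, Y=0, V=3, W=2) weight 3/700
  (Z=1, X=0, U=1, Y=1, V=3, W=2) weight 1/350
  (Z=1, X=0, U=1, Y=2, V=3, W=2) weight 1/700
  (Z=1, X=0, U=1, Y=3, V=3, W=2) weight 1/700
  (Z=1, X=0, U=2, Y=0, V=2, W=3) weight 4/1575
  … 39 more
Group by V:
  weight(V=2) = 2/135
  weight(V=3) = 1/40
  weight(V=4) = 1/90
Total weight = 2/135 + 1/40 + 1/90 = 11/216
P(V=2 | obs) = 2/135 / 11/216 = 16/55
P(V=3 | obs) = 1/40 / 11/216 = 27/55
P(V=4 | obs) = 1/90 / 11/216 = 12/55

P(V = 2 | obs) = 16/55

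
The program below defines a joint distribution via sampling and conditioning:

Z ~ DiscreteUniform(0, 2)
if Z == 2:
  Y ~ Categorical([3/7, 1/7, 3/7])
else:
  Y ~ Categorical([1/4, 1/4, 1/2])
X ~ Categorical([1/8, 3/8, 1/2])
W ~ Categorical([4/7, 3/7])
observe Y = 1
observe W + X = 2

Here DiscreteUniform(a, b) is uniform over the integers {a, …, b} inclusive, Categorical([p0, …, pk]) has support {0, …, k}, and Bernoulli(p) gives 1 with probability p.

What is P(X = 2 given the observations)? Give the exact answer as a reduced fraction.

Enumerate traces; 6 have nonzero weight after conditioning:
  (Z=0, Y=1, X=1, W=1) weight 3/224
  (Z=0, Y=1, X=2, W=0) weight 1/42
  (Z=1, Y=1, X=1, W=1) weight 3/224
  (Z=1, Y=1, X=2, W=0) weight 1/42
  (Z=2, Y=1, X=1, W=1) weight 3/392
  (Z=2, Y=1, X=2, W=0) weight 2/147
Group by X:
  weight(X=1) = 27/784
  weight(X=2) = 3/49
Total weight = 27/784 + 3/49 = 75/784
P(X=1 | obs) = 27/784 / 75/784 = 9/25
P(X=2 | obs) = 3/49 / 75/784 = 16/25

P(X = 2 | obs) = 16/25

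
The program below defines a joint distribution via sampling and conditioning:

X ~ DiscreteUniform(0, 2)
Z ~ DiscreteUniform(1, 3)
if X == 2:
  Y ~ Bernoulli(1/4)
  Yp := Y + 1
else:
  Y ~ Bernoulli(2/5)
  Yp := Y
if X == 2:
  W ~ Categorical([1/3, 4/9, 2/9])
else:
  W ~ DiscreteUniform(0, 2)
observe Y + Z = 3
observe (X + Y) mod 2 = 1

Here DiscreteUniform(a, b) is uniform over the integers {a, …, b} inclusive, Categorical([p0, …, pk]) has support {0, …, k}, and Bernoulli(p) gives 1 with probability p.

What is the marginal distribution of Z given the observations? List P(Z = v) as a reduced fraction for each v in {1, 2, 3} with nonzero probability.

P(Z=2) = 13/25, P(Z=3) = 12/25

Enumerate traces; 9 have nonzero weight after conditioning:
  (X=0, Z=2, Y=1, W=0) weight 2/135
  (X=0, Z=2, Y=1, W=1) weight 2/135
  (X=0, Z=2, Y=1, W=2) weight 2/135
  (X=1, Z=3, Y=0, W=0) weight 1/45
  (X=1, Z=3, Y=0, W=1) weight 1/45
  (X=1, Z=3, Y=0, W=2) weight 1/45
  (X=2, Z=2, Y=1, W=0) weight 1/108
  (X=2, Z=2, Y=1, W=1) weight 1/81
  … 1 more
Group by Z:
  weight(Z=2) = 13/180
  weight(Z=3) = 1/15
Total weight = 13/180 + 1/15 = 5/36
P(Z=2 | obs) = 13/180 / 5/36 = 13/25
P(Z=3 | obs) = 1/15 / 5/36 = 12/25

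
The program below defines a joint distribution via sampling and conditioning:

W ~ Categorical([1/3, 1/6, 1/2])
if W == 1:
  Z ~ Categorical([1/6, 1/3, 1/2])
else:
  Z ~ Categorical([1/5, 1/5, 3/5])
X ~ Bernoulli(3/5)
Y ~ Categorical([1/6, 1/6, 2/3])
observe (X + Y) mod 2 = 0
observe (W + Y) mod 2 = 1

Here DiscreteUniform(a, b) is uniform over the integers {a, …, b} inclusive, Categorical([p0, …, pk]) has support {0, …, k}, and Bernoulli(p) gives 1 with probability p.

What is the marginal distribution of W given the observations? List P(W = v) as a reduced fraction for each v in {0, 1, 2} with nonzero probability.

Enumerate traces; 12 have nonzero weight after conditioning:
  (W=0, Z=0, X=1, Y=1) weight 1/150
  (W=0, Z=1, X=1, Y=1) weight 1/150
  (W=0, Z=2, X=1, Y=1) weight 1/50
  (W=1, Z=0, X=0, Y=0) weight 1/540
  (W=1, Z=0, X=0, Y=2) weight 1/135
  (W=1, Z=1, X=0, Y=0) weight 1/270
  (W=1, Z=1, X=0, Y=2) weight 2/135
  (W=1, Z=2, X=0, Y=0) weight 1/180
  (W=2, Z=0, X=1, Y=1) weight 1/100
  … 3 more
Group by W:
  weight(W=0) = 1/30
  weight(W=1) = 1/18
  weight(W=2) = 1/20
Total weight = 1/30 + 1/18 + 1/20 = 5/36
P(W=0 | obs) = 1/30 / 5/36 = 6/25
P(W=1 | obs) = 1/18 / 5/36 = 2/5
P(W=2 | obs) = 1/20 / 5/36 = 9/25

P(W=0) = 6/25, P(W=1) = 2/5, P(W=2) = 9/25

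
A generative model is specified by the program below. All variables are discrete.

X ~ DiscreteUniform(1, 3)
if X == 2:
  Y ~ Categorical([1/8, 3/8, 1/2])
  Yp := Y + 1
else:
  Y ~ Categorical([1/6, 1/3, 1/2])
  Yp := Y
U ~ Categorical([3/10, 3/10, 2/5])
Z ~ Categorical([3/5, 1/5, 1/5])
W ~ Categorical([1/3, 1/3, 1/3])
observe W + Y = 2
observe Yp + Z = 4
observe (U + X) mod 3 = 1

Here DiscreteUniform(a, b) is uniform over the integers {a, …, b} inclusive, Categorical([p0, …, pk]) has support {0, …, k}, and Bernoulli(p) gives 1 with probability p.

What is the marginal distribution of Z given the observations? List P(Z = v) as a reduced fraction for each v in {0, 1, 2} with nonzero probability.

Enumerate traces; 4 have nonzero weight after conditioning:
  (X=1, Y=2, U=0, Z=2, W=0) weight 1/300
  (X=2, Y=1, U=2, Z=2, W=1) weight 1/300
  (X=2, Y=2, U=2, Z=1, W=0) weight 1/225
  (X=3, Y=2, U=1, Z=2, W=0) weight 1/300
Group by Z:
  weight(Z=1) = 1/225
  weight(Z=2) = 1/100
Total weight = 1/225 + 1/100 = 13/900
P(Z=1 | obs) = 1/225 / 13/900 = 4/13
P(Z=2 | obs) = 1/100 / 13/900 = 9/13

P(Z=1) = 4/13, P(Z=2) = 9/13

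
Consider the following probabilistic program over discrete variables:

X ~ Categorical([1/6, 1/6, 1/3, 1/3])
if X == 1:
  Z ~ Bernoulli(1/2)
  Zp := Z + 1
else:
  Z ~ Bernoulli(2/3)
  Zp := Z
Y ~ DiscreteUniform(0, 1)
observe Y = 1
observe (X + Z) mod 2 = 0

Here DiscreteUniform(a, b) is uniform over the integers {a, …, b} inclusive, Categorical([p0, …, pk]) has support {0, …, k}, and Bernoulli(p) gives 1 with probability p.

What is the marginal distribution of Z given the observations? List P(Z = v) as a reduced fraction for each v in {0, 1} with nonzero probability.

Enumerate traces; 4 have nonzero weight after conditioning:
  (X=0, Z=0, Y=1) weight 1/36
  (X=1, Z=1, Y=1) weight 1/24
  (X=2, Z=0, Y=1) weight 1/18
  (X=3, Z=1, Y=1) weight 1/9
Group by Z:
  weight(Z=0) = 1/12
  weight(Z=1) = 11/72
Total weight = 1/12 + 11/72 = 17/72
P(Z=0 | obs) = 1/12 / 17/72 = 6/17
P(Z=1 | obs) = 11/72 / 17/72 = 11/17

P(Z=0) = 6/17, P(Z=1) = 11/17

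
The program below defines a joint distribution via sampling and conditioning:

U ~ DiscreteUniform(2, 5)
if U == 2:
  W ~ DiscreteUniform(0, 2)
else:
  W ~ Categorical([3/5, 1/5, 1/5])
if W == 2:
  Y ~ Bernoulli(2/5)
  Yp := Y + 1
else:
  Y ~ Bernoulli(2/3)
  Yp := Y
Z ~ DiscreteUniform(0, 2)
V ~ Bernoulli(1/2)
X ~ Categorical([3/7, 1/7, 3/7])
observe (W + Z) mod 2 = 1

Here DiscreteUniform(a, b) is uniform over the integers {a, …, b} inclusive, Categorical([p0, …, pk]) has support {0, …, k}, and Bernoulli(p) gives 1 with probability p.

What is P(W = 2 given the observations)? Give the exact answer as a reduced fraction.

Enumerate traces; 192 have nonzero weight after conditioning:
  (U=2, W=0, Y=0, Z=1, V=0, X=0) weight 1/504
  (U=2, W=0, Y=0, Z=1, V=0, X=1) weight 1/1512
  (U=2, W=0, Y=0, Z=1, V=0, X=2) weight 1/504
  (U=2, W=0, Y=0, Z=1, V=1, X=0) weight 1/504
  (U=2, W=0, Y=0, Z=1, V=1, X=1) weight 1/1512
  (U=2, W=0, Y=0, Z=1, V=1, X=2) weight 1/504
  (U=2, W=0, Y=1, Z=1, V=0, X=0) weight 1/252
  (U=2, W=0, Y=1, Z=1, V=0, X=1) weight 1/756
  (U=2, W=1, Y=0, Z=0, V=0, X=0) weight 1/504
  (U=2, W=2, Y=0, Z=1, V=0, X=0) weight 1/280
  … 182 more
Group by W:
  weight(W=0) = 8/45
  weight(W=1) = 7/45
  weight(W=2) = 7/90
Total weight = 8/45 + 7/45 + 7/90 = 37/90
P(W=0 | obs) = 8/45 / 37/90 = 16/37
P(W=1 | obs) = 7/45 / 37/90 = 14/37
P(W=2 | obs) = 7/90 / 37/90 = 7/37

P(W = 2 | obs) = 7/37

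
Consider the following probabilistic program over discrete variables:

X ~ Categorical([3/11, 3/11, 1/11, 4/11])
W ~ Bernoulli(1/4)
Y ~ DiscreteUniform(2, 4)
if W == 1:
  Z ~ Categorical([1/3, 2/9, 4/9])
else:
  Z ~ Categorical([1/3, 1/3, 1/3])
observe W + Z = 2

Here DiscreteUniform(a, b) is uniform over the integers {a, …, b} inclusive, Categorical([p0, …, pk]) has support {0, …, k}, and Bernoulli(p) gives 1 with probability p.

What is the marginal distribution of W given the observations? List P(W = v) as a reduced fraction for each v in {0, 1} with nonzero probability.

Enumerate traces; 24 have nonzero weight after conditioning:
  (X=0, W=0, Y=2, Z=2) weight 1/44
  (X=0, W=0, Y=3, Z=2) weight 1/44
  (X=0, W=0, Y=4, Z=2) weight 1/44
  (X=0, W=1, Y=2, Z=1) weight 1/198
  (X=0, W=1, Y=3, Z=1) weight 1/198
  (X=0, W=1, Y=4, Z=1) weight 1/198
  (X=1, W=0, Y=2, Z=2) weight 1/44
  (X=1, W=0, Y=3, Z=2) weight 1/44
  … 16 more
Group by W:
  weight(W=0) = 1/4
  weight(W=1) = 1/18
Total weight = 1/4 + 1/18 = 11/36
P(W=0 | obs) = 1/4 / 11/36 = 9/11
P(W=1 | obs) = 1/18 / 11/36 = 2/11

P(W=0) = 9/11, P(W=1) = 2/11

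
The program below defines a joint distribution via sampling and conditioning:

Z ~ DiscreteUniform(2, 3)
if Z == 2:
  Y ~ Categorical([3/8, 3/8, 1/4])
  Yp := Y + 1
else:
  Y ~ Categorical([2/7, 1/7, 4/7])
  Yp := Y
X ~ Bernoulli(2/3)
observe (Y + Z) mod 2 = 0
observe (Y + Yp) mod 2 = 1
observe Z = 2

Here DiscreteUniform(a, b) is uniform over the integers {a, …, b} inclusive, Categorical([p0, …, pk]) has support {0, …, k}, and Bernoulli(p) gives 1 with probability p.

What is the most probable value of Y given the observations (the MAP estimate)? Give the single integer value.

argmax_v P(Y = v | obs) = 0

Enumerate traces; 4 have nonzero weight after conditioning:
  (Z=2, Y=0, X=0) weight 1/16
  (Z=2, Y=0, X=1) weight 1/8
  (Z=2, Y=2, X=0) weight 1/24
  (Z=2, Y=2, X=1) weight 1/12
Group by Y:
  weight(Y=0) = 3/16
  weight(Y=2) = 1/8
Total weight = 3/16 + 1/8 = 5/16
P(Y=0 | obs) = 3/16 / 5/16 = 3/5
P(Y=2 | obs) = 1/8 / 5/16 = 2/5
argmax = 0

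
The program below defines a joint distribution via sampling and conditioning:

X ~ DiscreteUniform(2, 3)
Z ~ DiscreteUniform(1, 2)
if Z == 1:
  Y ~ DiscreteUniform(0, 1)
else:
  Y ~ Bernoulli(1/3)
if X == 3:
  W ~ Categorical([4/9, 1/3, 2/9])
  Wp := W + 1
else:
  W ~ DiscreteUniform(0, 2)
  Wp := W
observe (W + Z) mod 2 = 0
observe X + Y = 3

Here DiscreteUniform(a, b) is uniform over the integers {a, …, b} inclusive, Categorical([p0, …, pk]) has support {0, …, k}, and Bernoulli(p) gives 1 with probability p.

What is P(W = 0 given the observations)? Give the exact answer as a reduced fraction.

P(W = 0 | obs) = 11/27

Enumerate traces; 6 have nonzero weight after conditioning:
  (X=2, Z=1, Y=1, W=1) weight 1/24
  (X=2, Z=2, Y=1, W=0) weight 1/36
  (X=2, Z=2, Y=1, W=2) weight 1/36
  (X=3, Z=1, Y=0, W=1) weight 1/24
  (X=3, Z=2, Y=0, W=0) weight 2/27
  (X=3, Z=2, Y=0, W=2) weight 1/27
Group by W:
  weight(W=0) = 11/108
  weight(W=1) = 1/12
  weight(W=2) = 7/108
Total weight = 11/108 + 1/12 + 7/108 = 1/4
P(W=0 | obs) = 11/108 / 1/4 = 11/27
P(W=1 | obs) = 1/12 / 1/4 = 1/3
P(W=2 | obs) = 7/108 / 1/4 = 7/27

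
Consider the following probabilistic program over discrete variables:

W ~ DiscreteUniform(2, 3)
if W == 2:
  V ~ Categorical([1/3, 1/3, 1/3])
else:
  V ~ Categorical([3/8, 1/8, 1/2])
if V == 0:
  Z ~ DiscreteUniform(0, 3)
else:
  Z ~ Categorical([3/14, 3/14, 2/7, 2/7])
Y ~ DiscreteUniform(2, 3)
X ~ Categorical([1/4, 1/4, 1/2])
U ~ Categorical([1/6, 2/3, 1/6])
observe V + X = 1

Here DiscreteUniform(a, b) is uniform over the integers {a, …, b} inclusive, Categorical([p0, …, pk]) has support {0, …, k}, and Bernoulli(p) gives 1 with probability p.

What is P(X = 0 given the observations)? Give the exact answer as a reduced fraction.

Enumerate traces; 96 have nonzero weight after conditioning:
  (W=2, V=0, Z=0, Y=2, X=1, U=0) weight 1/1152
  (W=2, V=0, Z=0, Y=2, X=1, U=1) weight 1/288
  (W=2, V=0, Z=0, Y=2, X=1, U=2) weight 1/1152
  (W=2, V=0, Z=0, Y=3, X=1, U=0) weight 1/1152
  (W=2, V=0, Z=0, Y=3, X=1, U=1) weight 1/288
  (W=2, V=0, Z=0, Y=3, X=1, U=2) weight 1/1152
  (W=2, V=0, Z=1, Y=2, X=1, U=0) weight 1/1152
  (W=2, V=0, Z=1, Y=2, X=1, U=1) weight 1/288
  (W=2, V=1, Z=0, Y=2, X=0, U=0) weight 1/1344
  … 87 more
Group by X:
  weight(X=0) = 11/192
  weight(X=1) = 17/192
Total weight = 11/192 + 17/192 = 7/48
P(X=0 | obs) = 11/192 / 7/48 = 11/28
P(X=1 | obs) = 17/192 / 7/48 = 17/28

P(X = 0 | obs) = 11/28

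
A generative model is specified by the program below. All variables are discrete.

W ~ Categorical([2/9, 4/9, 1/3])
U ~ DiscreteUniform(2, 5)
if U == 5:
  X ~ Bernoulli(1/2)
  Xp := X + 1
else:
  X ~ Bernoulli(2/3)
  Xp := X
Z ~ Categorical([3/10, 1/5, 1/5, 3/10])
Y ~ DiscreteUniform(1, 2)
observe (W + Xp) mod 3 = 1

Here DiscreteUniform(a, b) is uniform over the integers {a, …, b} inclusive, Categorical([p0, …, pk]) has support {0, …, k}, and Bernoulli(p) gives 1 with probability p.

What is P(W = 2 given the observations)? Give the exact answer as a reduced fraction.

P(W = 2 | obs) = 1/7

Enumerate traces; 64 have nonzero weight after conditioning:
  (W=0, U=2, X=1, Z=0, Y=1) weight 1/180
  (W=0, U=2, X=1, Z=0, Y=2) weight 1/180
  (W=0, U=2, X=1, Z=1, Y=1) weight 1/270
  (W=0, U=2, X=1, Z=1, Y=2) weight 1/270
  (W=0, U=2, X=1, Z=2, Y=1) weight 1/270
  (W=0, U=2, X=1, Z=2, Y=2) weight 1/270
  (W=0, U=2, X=1, Z=3, Y=1) weight 1/180
  (W=0, U=2, X=1, Z=3, Y=2) weight 1/180
  (W=1, U=2, X=0, Z=0, Y=1) weight 1/180
  (W=2, U=5, X=1, Z=0, Y=1) weight 1/160
  … 54 more
Group by W:
  weight(W=0) = 5/36
  weight(W=1) = 1/9
  weight(W=2) = 1/24
Total weight = 5/36 + 1/9 + 1/24 = 7/24
P(W=0 | obs) = 5/36 / 7/24 = 10/21
P(W=1 | obs) = 1/9 / 7/24 = 8/21
P(W=2 | obs) = 1/24 / 7/24 = 1/7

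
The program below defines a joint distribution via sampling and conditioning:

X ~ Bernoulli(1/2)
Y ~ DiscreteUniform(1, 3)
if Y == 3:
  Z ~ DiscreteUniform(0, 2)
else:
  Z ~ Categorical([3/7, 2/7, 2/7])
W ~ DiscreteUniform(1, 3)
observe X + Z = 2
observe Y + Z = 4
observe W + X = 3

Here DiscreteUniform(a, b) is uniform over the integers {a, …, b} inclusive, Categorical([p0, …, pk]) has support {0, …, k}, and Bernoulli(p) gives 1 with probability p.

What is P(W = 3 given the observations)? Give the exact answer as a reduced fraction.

P(W = 3 | obs) = 6/13

Enumerate traces; 2 have nonzero weight after conditioning:
  (X=0, Y=2, Z=2, W=3) weight 1/63
  (X=1, Y=3, Z=1, W=2) weight 1/54
Group by W:
  weight(W=2) = 1/54
  weight(W=3) = 1/63
Total weight = 1/54 + 1/63 = 13/378
P(W=2 | obs) = 1/54 / 13/378 = 7/13
P(W=3 | obs) = 1/63 / 13/378 = 6/13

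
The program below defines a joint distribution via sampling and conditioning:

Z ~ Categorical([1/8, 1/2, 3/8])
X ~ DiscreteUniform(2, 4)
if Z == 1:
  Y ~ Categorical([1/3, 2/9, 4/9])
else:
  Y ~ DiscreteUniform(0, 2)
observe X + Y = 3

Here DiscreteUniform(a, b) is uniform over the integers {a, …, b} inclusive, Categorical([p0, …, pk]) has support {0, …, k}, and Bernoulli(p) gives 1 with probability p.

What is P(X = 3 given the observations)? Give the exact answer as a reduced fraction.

P(X = 3 | obs) = 6/11

Enumerate traces; 6 have nonzero weight after conditioning:
  (Z=0, X=2, Y=1) weight 1/72
  (Z=0, X=3, Y=0) weight 1/72
  (Z=1, X=2, Y=1) weight 1/27
  (Z=1, X=3, Y=0) weight 1/18
  (Z=2, X=2, Y=1) weight 1/24
  (Z=2, X=3, Y=0) weight 1/24
Group by X:
  weight(X=2) = 5/54
  weight(X=3) = 1/9
Total weight = 5/54 + 1/9 = 11/54
P(X=2 | obs) = 5/54 / 11/54 = 5/11
P(X=3 | obs) = 1/9 / 11/54 = 6/11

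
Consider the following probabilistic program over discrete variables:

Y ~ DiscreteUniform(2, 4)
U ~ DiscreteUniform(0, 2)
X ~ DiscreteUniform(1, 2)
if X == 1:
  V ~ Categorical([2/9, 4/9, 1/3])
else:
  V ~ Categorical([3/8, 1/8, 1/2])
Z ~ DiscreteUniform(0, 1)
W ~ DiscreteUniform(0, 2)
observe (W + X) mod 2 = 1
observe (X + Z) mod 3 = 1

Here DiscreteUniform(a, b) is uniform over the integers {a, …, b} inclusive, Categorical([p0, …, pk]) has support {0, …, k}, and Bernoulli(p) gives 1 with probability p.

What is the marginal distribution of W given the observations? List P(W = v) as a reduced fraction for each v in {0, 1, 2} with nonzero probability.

Enumerate traces; 54 have nonzero weight after conditioning:
  (Y=2, U=0, X=1, V=0, Z=0, W=0) weight 1/486
  (Y=2, U=0, X=1, V=0, Z=0, W=2) weight 1/486
  (Y=2, U=0, X=1, V=1, Z=0, W=0) weight 1/243
  (Y=2, U=0, X=1, V=1, Z=0, W=2) weight 1/243
  (Y=2, U=0, X=1, V=2, Z=0, W=0) weight 1/324
  (Y=2, U=0, X=1, V=2, Z=0, W=2) weight 1/324
  (Y=2, U=1, X=1, V=0, Z=0, W=0) weight 1/486
  (Y=2, U=1, X=1, V=0, Z=0, W=2) weight 1/486
  … 46 more
Group by W:
  weight(W=0) = 1/12
  weight(W=2) = 1/12
Total weight = 1/12 + 1/12 = 1/6
P(W=0 | obs) = 1/12 / 1/6 = 1/2
P(W=2 | obs) = 1/12 / 1/6 = 1/2

P(W=0) = 1/2, P(W=2) = 1/2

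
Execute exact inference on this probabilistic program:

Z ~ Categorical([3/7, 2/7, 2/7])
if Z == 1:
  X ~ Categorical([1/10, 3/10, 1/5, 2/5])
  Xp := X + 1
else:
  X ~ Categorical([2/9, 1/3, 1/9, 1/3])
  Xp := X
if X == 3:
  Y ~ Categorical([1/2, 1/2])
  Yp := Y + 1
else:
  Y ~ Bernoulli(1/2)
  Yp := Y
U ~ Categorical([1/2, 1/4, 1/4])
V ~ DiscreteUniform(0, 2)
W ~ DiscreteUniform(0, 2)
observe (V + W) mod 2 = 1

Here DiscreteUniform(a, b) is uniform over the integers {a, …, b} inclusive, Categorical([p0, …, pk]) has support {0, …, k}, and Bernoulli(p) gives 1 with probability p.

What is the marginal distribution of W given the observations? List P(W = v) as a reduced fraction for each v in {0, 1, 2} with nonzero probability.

Enumerate traces; 288 have nonzero weight after conditioning:
  (Z=0, X=0, Y=0, U=0, V=0, W=1) weight 1/378
  (Z=0, X=0, Y=0, U=0, V=1, W=0) weight 1/378
  (Z=0, X=0, Y=0, U=0, V=1, W=2) weight 1/378
  (Z=0, X=0, Y=0, U=0, V=2, W=1) weight 1/378
  (Z=0, X=0, Y=0, U=1, V=0, W=1) weight 1/756
  (Z=0, X=0, Y=0, U=1, V=1, W=0) weight 1/756
  (Z=0, X=0, Y=0, U=1, V=1, W=2) weight 1/756
  (Z=0, X=0, Y=0, U=1, V=2, W=1) weight 1/756
  … 280 more
Group by W:
  weight(W=0) = 1/9
  weight(W=1) = 2/9
  weight(W=2) = 1/9
Total weight = 1/9 + 2/9 + 1/9 = 4/9
P(W=0 | obs) = 1/9 / 4/9 = 1/4
P(W=1 | obs) = 2/9 / 4/9 = 1/2
P(W=2 | obs) = 1/9 / 4/9 = 1/4

P(W=0) = 1/4, P(W=1) = 1/2, P(W=2) = 1/4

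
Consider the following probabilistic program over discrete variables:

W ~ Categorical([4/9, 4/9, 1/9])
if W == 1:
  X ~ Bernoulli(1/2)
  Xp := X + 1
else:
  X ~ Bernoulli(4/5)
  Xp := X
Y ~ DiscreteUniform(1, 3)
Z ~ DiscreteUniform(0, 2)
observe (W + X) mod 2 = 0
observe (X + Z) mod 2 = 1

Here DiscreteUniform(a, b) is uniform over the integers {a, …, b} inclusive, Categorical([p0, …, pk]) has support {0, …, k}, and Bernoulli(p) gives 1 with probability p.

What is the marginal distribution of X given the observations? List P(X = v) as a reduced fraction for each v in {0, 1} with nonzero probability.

Enumerate traces; 12 have nonzero weight after conditioning:
  (W=0, X=0, Y=1, Z=1) weight 4/405
  (W=0, X=0, Y=2, Z=1) weight 4/405
  (W=0, X=0, Y=3, Z=1) weight 4/405
  (W=1, X=1, Y=1, Z=0) weight 2/81
  (W=1, X=1, Y=1, Z=2) weight 2/81
  (W=1, X=1, Y=2, Z=0) weight 2/81
  (W=1, X=1, Y=2, Z=2) weight 2/81
  (W=1, X=1, Y=3, Z=0) weight 2/81
  … 4 more
Group by X:
  weight(X=0) = 1/27
  weight(X=1) = 4/27
Total weight = 1/27 + 4/27 = 5/27
P(X=0 | obs) = 1/27 / 5/27 = 1/5
P(X=1 | obs) = 4/27 / 5/27 = 4/5

P(X=0) = 1/5, P(X=1) = 4/5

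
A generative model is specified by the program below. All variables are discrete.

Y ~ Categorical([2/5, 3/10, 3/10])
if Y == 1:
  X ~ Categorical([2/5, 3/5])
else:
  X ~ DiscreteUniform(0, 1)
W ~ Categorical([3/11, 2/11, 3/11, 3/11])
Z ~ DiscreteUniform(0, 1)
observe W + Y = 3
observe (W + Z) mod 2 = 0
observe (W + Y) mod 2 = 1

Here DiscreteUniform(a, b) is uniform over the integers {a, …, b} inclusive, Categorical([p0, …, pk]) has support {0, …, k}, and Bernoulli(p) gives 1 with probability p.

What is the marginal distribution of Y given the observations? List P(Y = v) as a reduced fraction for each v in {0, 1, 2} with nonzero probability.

P(Y=0) = 4/9, P(Y=1) = 1/3, P(Y=2) = 2/9

Enumerate traces; 6 have nonzero weight after conditioning:
  (Y=0, X=0, W=3, Z=1) weight 3/110
  (Y=0, X=1, W=3, Z=1) weight 3/110
  (Y=1, X=0, W=2, Z=0) weight 9/550
  (Y=1, X=1, W=2, Z=0) weight 27/1100
  (Y=2, X=0, W=1, Z=1) weight 3/220
  (Y=2, X=1, W=1, Z=1) weight 3/220
Group by Y:
  weight(Y=0) = 3/55
  weight(Y=1) = 9/220
  weight(Y=2) = 3/110
Total weight = 3/55 + 9/220 + 3/110 = 27/220
P(Y=0 | obs) = 3/55 / 27/220 = 4/9
P(Y=1 | obs) = 9/220 / 27/220 = 1/3
P(Y=2 | obs) = 3/110 / 27/220 = 2/9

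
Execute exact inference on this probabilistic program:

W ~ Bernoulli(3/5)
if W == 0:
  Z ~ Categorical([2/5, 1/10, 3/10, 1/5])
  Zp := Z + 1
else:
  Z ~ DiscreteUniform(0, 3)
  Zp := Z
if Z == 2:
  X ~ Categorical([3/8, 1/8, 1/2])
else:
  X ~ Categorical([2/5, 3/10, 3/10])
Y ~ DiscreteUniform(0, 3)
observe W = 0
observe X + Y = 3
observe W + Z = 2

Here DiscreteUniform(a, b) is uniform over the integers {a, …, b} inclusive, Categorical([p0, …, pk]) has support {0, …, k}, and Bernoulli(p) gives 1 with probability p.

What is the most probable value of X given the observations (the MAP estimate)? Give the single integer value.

Enumerate traces; 3 have nonzero weight after conditioning:
  (W=0, Z=2, X=0, Y=3) weight 9/800
  (W=0, Z=2, X=1, Y=2) weight 3/800
  (W=0, Z=2, X=2, Y=1) weight 3/200
Group by X:
  weight(X=0) = 9/800
  weight(X=1) = 3/800
  weight(X=2) = 3/200
Total weight = 9/800 + 3/800 + 3/200 = 3/100
P(X=0 | obs) = 9/800 / 3/100 = 3/8
P(X=1 | obs) = 3/800 / 3/100 = 1/8
P(X=2 | obs) = 3/200 / 3/100 = 1/2
argmax = 2

argmax_v P(X = v | obs) = 2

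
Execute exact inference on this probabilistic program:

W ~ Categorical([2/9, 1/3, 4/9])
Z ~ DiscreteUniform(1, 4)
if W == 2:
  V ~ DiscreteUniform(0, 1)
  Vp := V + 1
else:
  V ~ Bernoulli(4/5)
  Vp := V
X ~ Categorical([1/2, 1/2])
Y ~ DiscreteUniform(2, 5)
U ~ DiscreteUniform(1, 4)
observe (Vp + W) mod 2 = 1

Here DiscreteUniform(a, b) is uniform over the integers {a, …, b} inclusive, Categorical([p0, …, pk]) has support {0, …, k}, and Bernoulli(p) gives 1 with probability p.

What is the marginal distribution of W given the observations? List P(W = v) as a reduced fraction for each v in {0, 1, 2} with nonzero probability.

P(W=0) = 8/21, P(W=1) = 1/7, P(W=2) = 10/21

Enumerate traces; 384 have nonzero weight after conditioning:
  (W=0, Z=1, V=1, X=0, Y=2, U=1) weight 1/720
  (W=0, Z=1, V=1, X=0, Y=2, U=2) weight 1/720
  (W=0, Z=1, V=1, X=0, Y=2, U=3) weight 1/720
  (W=0, Z=1, V=1, X=0, Y=2, U=4) weight 1/720
  (W=0, Z=1, V=1, X=0, Y=3, U=1) weight 1/720
  (W=0, Z=1, V=1, X=0, Y=3, U=2) weight 1/720
  (W=0, Z=1, V=1, X=0, Y=3, U=3) weight 1/720
  (W=0, Z=1, V=1, X=0, Y=3, U=4) weight 1/720
  (W=1, Z=1, V=0, X=0, Y=2, U=1) weight 1/1920
  (W=2, Z=1, V=0, X=0, Y=2, U=1) weight 1/576
  … 374 more
Group by W:
  weight(W=0) = 8/45
  weight(W=1) = 1/15
  weight(W=2) = 2/9
Total weight = 8/45 + 1/15 + 2/9 = 7/15
P(W=0 | obs) = 8/45 / 7/15 = 8/21
P(W=1 | obs) = 1/15 / 7/15 = 1/7
P(W=2 | obs) = 2/9 / 7/15 = 10/21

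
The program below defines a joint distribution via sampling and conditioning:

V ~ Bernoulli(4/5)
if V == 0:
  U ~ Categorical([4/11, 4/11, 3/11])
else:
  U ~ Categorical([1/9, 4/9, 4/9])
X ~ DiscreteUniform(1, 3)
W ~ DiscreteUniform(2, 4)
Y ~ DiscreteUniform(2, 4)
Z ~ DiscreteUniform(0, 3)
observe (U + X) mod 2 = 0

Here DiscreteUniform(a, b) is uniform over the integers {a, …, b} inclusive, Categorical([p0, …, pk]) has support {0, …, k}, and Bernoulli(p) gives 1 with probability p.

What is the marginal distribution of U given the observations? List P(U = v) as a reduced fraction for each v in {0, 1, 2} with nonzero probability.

Enumerate traces; 288 have nonzero weight after conditioning:
  (V=0, U=0, X=2, W=2, Y=2, Z=0) weight 1/1485
  (V=0, U=0, X=2, W=2, Y=2, Z=1) weight 1/1485
  (V=0, U=0, X=2, W=2, Y=2, Z=2) weight 1/1485
  (V=0, U=0, X=2, W=2, Y=2, Z=3) weight 1/1485
  (V=0, U=0, X=2, W=2, Y=3, Z=0) weight 1/1485
  (V=0, U=0, X=2, W=2, Y=3, Z=1) weight 1/1485
  (V=0, U=0, X=2, W=2, Y=3, Z=2) weight 1/1485
  (V=0, U=0, X=2, W=2, Y=3, Z=3) weight 1/1485
  (V=0, U=1, X=1, W=2, Y=2, Z=0) weight 1/1485
  (V=0, U=2, X=2, W=2, Y=2, Z=0) weight 1/1980
  … 278 more
Group by U:
  weight(U=0) = 16/297
  weight(U=1) = 424/1485
  weight(U=2) = 203/1485
Total weight = 16/297 + 424/1485 + 203/1485 = 707/1485
P(U=0 | obs) = 16/297 / 707/1485 = 80/707
P(U=1 | obs) = 424/1485 / 707/1485 = 424/707
P(U=2 | obs) = 203/1485 / 707/1485 = 29/101

P(U=0) = 80/707, P(U=1) = 424/707, P(U=2) = 29/101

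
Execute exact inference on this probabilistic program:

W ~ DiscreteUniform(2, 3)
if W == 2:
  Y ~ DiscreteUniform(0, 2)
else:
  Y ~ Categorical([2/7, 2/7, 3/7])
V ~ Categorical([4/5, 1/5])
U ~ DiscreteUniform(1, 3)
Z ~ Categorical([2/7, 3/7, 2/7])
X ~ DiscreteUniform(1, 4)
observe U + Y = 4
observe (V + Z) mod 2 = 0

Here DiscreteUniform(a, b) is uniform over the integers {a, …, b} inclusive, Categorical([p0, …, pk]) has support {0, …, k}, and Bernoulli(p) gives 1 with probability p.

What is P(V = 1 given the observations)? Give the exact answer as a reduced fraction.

Enumerate traces; 48 have nonzero weight after conditioning:
  (W=2, Y=1, V=0, U=3, Z=0, X=1) weight 1/315
  (W=2, Y=1, V=0, U=3, Z=0, X=2) weight 1/315
  (W=2, Y=1, V=0, U=3, Z=0, X=3) weight 1/315
  (W=2, Y=1, V=0, U=3, Z=0, X=4) weight 1/315
  (W=2, Y=1, V=0, U=3, Z=2, X=1) weight 1/315
  (W=2, Y=1, V=0, U=3, Z=2, X=2) weight 1/315
  (W=2, Y=1, V=0, U=3, Z=2, X=3) weight 1/315
  (W=2, Y=1, V=0, U=3, Z=2, X=4) weight 1/315
  (W=2, Y=1, V=1, U=3, Z=1, X=1) weight 1/840
  … 39 more
Group by V:
  weight(V=0) = 232/2205
  weight(V=1) = 29/1470
Total weight = 232/2205 + 29/1470 = 551/4410
P(V=0 | obs) = 232/2205 / 551/4410 = 16/19
P(V=1 | obs) = 29/1470 / 551/4410 = 3/19

P(V = 1 | obs) = 3/19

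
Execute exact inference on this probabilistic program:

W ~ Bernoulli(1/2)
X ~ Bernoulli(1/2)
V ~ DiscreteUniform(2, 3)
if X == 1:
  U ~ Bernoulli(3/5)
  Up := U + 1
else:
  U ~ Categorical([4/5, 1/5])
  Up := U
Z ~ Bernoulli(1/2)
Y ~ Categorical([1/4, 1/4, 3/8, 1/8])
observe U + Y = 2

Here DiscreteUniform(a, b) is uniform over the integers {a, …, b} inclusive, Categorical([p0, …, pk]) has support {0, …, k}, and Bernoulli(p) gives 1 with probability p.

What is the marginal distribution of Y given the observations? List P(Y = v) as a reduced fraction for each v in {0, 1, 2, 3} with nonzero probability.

Enumerate traces; 32 have nonzero weight after conditioning:
  (W=0, X=0, V=2, U=0, Z=0, Y=2) weight 3/160
  (W=0, X=0, V=2, U=0, Z=1, Y=2) weight 3/160
  (W=0, X=0, V=2, U=1, Z=0, Y=1) weight 1/320
  (W=0, X=0, V=2, U=1, Z=1, Y=1) weight 1/320
  (W=0, X=0, V=3, U=0, Z=0, Y=2) weight 3/160
  (W=0, X=0, V=3, U=0, Z=1, Y=2) weight 3/160
  (W=0, X=0, V=3, U=1, Z=0, Y=1) weight 1/320
  (W=0, X=0, V=3, U=1, Z=1, Y=1) weight 1/320
  … 24 more
Group by Y:
  weight(Y=1) = 1/10
  weight(Y=2) = 9/40
Total weight = 1/10 + 9/40 = 13/40
P(Y=1 | obs) = 1/10 / 13/40 = 4/13
P(Y=2 | obs) = 9/40 / 13/40 = 9/13

P(Y=1) = 4/13, P(Y=2) = 9/13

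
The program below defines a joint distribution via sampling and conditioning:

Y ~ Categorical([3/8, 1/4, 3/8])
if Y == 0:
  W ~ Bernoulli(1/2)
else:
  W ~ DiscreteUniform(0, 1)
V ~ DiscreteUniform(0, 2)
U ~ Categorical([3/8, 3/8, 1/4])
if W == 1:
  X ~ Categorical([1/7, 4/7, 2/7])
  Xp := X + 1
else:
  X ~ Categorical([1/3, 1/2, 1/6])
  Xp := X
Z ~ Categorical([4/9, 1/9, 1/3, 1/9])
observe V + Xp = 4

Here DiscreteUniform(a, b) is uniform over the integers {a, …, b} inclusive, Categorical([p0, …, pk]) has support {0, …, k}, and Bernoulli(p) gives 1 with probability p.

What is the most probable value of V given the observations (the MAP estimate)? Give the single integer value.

Enumerate traces; 108 have nonzero weight after conditioning:
  (Y=0, W=0, V=2, U=0, X=2, Z=0) weight 1/576
  (Y=0, W=0, V=2, U=0, X=2, Z=1) weight 1/2304
  (Y=0, W=0, V=2, U=0, X=2, Z=2) weight 1/768
  (Y=0, W=0, V=2, U=0, X=2, Z=3) weight 1/2304
  (Y=0, W=0, V=2, U=1, X=2, Z=0) weight 1/576
  (Y=0, W=0, V=2, U=1, X=2, Z=1) weight 1/2304
  (Y=0, W=0, V=2, U=1, X=2, Z=2) weight 1/768
  (Y=0, W=0, V=2, U=1, X=2, Z=3) weight 1/2304
  (Y=0, W=1, V=1, U=0, X=2, Z=0) weight 1/336
  … 99 more
Group by V:
  weight(V=1) = 1/21
  weight(V=2) = 31/252
Total weight = 1/21 + 31/252 = 43/252
P(V=1 | obs) = 1/21 / 43/252 = 12/43
P(V=2 | obs) = 31/252 / 43/252 = 31/43
argmax = 2

argmax_v P(V = v | obs) = 2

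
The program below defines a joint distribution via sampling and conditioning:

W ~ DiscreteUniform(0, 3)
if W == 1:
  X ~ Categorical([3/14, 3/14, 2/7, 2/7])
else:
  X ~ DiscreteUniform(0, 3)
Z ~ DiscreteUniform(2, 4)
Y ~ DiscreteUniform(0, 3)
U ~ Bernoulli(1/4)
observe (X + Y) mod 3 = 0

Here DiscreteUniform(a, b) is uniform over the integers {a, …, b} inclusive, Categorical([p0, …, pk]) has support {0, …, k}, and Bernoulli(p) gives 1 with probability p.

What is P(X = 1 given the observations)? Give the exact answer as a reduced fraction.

Enumerate traces; 144 have nonzero weight after conditioning:
  (W=0, X=0, Z=2, Y=0, U=0) weight 1/256
  (W=0, X=0, Z=2, Y=0, U=1) weight 1/768
  (W=0, X=0, Z=2, Y=3, U=0) weight 1/256
  (W=0, X=0, Z=2, Y=3, U=1) weight 1/768
  (W=0, X=0, Z=3, Y=0, U=0) weight 1/256
  (W=0, X=0, Z=3, Y=0, U=1) weight 1/768
  (W=0, X=0, Z=3, Y=3, U=0) weight 1/256
  (W=0, X=0, Z=3, Y=3, U=1) weight 1/768
  (W=0, X=1, Z=2, Y=2, U=0) weight 1/256
  (W=0, X=2, Z=2, Y=1, U=0) weight 1/256
  … 134 more
Group by X:
  weight(X=0) = 27/224
  weight(X=1) = 27/448
  weight(X=2) = 29/448
  weight(X=3) = 29/224
Total weight = 27/224 + 27/448 + 29/448 + 29/224 = 3/8
P(X=0 | obs) = 27/224 / 3/8 = 9/28
P(X=1 | obs) = 27/448 / 3/8 = 9/56
P(X=2 | obs) = 29/448 / 3/8 = 29/168
P(X=3 | obs) = 29/224 / 3/8 = 29/84

P(X = 1 | obs) = 9/56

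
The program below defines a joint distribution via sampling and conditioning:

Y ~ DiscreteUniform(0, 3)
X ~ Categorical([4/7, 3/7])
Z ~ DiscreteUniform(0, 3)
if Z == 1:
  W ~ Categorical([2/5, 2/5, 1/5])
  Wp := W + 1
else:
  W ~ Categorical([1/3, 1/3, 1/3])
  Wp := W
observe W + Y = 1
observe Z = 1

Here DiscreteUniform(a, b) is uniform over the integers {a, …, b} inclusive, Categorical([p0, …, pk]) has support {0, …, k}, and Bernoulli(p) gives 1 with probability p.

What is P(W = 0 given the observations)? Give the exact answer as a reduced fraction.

Enumerate traces; 4 have nonzero weight after conditioning:
  (Y=0, X=0, Z=1, W=1) weight 1/70
  (Y=0, X=1, Z=1, W=1) weight 3/280
  (Y=1, X=0, Z=1, W=0) weight 1/70
  (Y=1, X=1, Z=1, W=0) weight 3/280
Group by W:
  weight(W=0) = 1/40
  weight(W=1) = 1/40
Total weight = 1/40 + 1/40 = 1/20
P(W=0 | obs) = 1/40 / 1/20 = 1/2
P(W=1 | obs) = 1/40 / 1/20 = 1/2

P(W = 0 | obs) = 1/2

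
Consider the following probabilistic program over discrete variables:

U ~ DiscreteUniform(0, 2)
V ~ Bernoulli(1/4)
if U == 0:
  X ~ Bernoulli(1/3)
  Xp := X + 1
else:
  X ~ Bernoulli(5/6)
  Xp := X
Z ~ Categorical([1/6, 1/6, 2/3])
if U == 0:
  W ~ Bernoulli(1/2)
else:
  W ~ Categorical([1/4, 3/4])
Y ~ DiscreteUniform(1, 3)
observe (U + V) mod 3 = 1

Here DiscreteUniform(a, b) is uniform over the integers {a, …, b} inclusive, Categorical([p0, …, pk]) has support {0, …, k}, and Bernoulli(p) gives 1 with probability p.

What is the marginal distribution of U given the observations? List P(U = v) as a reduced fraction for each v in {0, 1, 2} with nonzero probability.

Enumerate traces; 72 have nonzero weight after conditioning:
  (U=0, V=1, X=0, Z=0, W=0, Y=1) weight 1/648
  (U=0, V=1, X=0, Z=0, W=0, Y=2) weight 1/648
  (U=0, V=1, X=0, Z=0, W=0, Y=3) weight 1/648
  (U=0, V=1, X=0, Z=0, W=1, Y=1) weight 1/648
  (U=0, V=1, X=0, Z=0, W=1, Y=2) weight 1/648
  (U=0, V=1, X=0, Z=0, W=1, Y=3) weight 1/648
  (U=0, V=1, X=0, Z=1, W=0, Y=1) weight 1/648
  (U=0, V=1, X=0, Z=1, W=0, Y=2) weight 1/648
  (U=1, V=0, X=0, Z=0, W=0, Y=1) weight 1/1728
  … 63 more
Group by U:
  weight(U=0) = 1/12
  weight(U=1) = 1/4
Total weight = 1/12 + 1/4 = 1/3
P(U=0 | obs) = 1/12 / 1/3 = 1/4
P(U=1 | obs) = 1/4 / 1/3 = 3/4

P(U=0) = 1/4, P(U=1) = 3/4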